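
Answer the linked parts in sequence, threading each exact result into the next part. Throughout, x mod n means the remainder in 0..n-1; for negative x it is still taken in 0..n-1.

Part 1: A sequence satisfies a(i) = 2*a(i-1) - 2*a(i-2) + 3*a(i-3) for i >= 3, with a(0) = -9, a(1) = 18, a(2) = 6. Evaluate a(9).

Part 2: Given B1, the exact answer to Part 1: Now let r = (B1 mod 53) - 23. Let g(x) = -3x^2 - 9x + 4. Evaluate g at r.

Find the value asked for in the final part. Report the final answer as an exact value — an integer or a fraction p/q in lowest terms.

-26

Part 1: a(3) = 2*(6) - 2*(18) + 3*(-9) = -51; iterating: a(3)=-51, a(4)=-60, a(5)=0, a(6)=-33, a(7)=-246, a(8)=-426, a(9)=-459; answer -459
Part 2: B1 = -459; r = -5; -3*(-5)^2 - 9*(-5)^1 + 4 = (-75) + (45) + (4) = -26; answer -26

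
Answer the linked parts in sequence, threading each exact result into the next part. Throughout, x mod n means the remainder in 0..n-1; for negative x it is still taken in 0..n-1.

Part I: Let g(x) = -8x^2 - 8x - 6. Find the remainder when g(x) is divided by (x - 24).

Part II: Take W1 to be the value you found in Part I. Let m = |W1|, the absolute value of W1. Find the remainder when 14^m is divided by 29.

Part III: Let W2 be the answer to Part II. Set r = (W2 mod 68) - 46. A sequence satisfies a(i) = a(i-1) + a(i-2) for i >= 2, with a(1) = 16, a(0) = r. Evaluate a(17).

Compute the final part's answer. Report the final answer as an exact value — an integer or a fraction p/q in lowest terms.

-10967

Part I: remainder = value at the root: -8*(24)^2 - 8*(24)^1 - 6 = (-4608) + (-192) + (-6) = -4806; answer -4806
Part II: W1 = -4806; m = 4806; squarings mod 29: 14^1=14, 14^2=22, 14^4=20, 14^8=23, 14^16=7, 14^32=20, 14^64=23, 14^128=7, 14^256=20, 14^512=23, 14^1024=7, 14^2048=20, 14^4096=23; 14^4806 = 14^2 * 14^4 * 14^64 * 14^128 * 14^512 * 14^4096 = 9 (mod 29); answer 9
Part III: W2 = 9; r = -37; a(2) = 1*(16) + 1*(-37) = -21; iterating: a(2)=-21, a(3)=-5, a(4)=-26, a(5)=-31, a(6)=-57, a(7)=-88, a(8)=-145, a(9)=-233, a(10)=-378, a(11)=-611, a(12)=-989, a(13)=-1600, a(14)=-2589, a(15)=-4189, a(16)=-6778, a(17)=-10967; answer -10967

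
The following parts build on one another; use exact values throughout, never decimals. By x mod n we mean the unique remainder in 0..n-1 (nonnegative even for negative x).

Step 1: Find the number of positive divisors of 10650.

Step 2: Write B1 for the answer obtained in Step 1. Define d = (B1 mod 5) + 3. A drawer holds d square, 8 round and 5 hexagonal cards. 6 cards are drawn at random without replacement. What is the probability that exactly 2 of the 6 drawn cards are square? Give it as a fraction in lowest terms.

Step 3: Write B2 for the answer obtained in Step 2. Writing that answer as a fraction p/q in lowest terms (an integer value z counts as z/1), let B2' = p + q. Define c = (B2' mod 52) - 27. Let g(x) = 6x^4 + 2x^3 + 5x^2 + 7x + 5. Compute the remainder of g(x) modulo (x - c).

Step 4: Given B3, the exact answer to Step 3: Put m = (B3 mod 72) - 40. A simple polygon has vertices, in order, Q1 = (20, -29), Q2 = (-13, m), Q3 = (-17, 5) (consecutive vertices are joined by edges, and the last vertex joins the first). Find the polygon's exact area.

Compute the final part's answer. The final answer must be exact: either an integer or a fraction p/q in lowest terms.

Step 1: 10650 = 2 * 3 * 5^2 * 71; number of divisors = (1+1) * (1+1) * (2+1) * (1+1) = 24; answer 24
Step 2: B1 = 24; d = 7; total draws C(20,6) = 38760; favorable C(7,2)*C(13,4) = 15015; P = 1001/2584; answer 1001/2584
Step 3: B2 = 1001/2584; threaded value p + q = 3585; c = 22; remainder = value at the root: 6*(22)^4 + 2*(22)^3 + 5*(22)^2 + 7*(22)^1 + 5 = (1405536) + (21296) + (2420) + (154) + (5) = 1429411; answer 1429411
Step 4: B3 = 1429411; m = 27; cross terms: (20*27 - -13*-29)=163, (-13*5 - -17*27)=394, (-17*-29 - 20*5)=393; twice the area = |950| = 950; area = 475; answer 475

475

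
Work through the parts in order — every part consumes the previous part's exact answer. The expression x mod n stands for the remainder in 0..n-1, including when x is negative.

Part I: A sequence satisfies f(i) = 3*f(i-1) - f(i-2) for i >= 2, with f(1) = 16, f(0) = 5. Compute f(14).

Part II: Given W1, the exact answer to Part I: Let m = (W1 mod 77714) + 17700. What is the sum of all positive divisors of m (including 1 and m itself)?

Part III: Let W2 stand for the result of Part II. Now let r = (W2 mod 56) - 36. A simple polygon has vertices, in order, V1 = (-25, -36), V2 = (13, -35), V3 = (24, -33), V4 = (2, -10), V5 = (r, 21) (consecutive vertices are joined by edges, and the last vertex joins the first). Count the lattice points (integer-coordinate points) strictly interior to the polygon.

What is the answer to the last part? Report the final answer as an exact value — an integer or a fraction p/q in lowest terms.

1540

Part I: f(2) = 3*(16) - 1*(5) = 43; iterating: f(2)=43, f(3)=113, f(4)=296, f(5)=775, f(6)=2029, f(7)=5312, f(8)=13907, f(9)=36409, f(10)=95320, f(11)=249551, f(12)=653333, f(13)=1710448, f(14)=4478011; answer 4478011
Part II: W1 = 4478011; m = 66013; 66013 = 251 * 263; sigma = (1 + 251) * (1 + 263) = 252 * 264 = 66528; answer 66528
Part III: W2 = 66528; r = -36; cross terms: (-25*-35 - 13*-36)=1343, (13*-33 - 24*-35)=411, (24*-10 - 2*-33)=-174, (2*21 - -36*-10)=-318, (-36*-36 - -25*21)=1821; twice the area = |3083| = 3083; area = 3083/2; boundary points = 1 + 1 + 1 + 1 + 1 = 5; strictly interior points = area - boundary/2 + 1 = 1540; answer 1540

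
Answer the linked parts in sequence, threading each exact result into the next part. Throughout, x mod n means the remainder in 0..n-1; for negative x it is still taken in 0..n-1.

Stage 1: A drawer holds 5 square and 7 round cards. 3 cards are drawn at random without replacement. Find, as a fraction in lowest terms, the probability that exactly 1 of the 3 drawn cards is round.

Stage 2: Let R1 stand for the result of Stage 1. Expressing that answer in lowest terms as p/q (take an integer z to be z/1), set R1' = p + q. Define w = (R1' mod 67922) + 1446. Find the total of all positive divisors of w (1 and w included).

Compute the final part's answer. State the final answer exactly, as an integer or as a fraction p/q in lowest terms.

Stage 1: total draws C(12,3) = 220; favorable C(7,1)*C(5,2) = 70; P = 7/22; answer 7/22
Stage 2: R1 = 7/22; threaded value p + q = 29; w = 1475; 1475 = 5^2 * 59; sigma = (1 + 5 + 25) * (1 + 59) = 31 * 60 = 1860; answer 1860

1860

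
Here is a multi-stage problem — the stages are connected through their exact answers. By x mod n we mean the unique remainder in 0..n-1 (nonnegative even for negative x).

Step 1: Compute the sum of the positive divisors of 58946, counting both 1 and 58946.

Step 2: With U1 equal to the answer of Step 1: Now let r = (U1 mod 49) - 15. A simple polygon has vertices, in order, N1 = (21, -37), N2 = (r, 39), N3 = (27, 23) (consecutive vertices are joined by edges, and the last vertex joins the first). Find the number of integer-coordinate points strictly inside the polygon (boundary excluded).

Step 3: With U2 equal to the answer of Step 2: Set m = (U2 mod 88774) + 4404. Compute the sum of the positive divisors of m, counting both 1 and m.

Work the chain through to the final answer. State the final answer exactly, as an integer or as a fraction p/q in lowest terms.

6080

Step 1: 58946 = 2 * 29473; sigma = (1 + 2) * (1 + 29473) = 3 * 29474 = 88422; answer 88422
Step 2: U1 = 88422; r = 11; cross terms: (21*39 - 11*-37)=1226, (11*23 - 27*39)=-800, (27*-37 - 21*23)=-1482; twice the area = |-1056| = 1056; area = 528; boundary points = 2 + 16 + 6 = 24; strictly interior points = area - boundary/2 + 1 = 517; answer 517
Step 3: U2 = 517; m = 4921; 4921 = 7 * 19 * 37; sigma = (1 + 7) * (1 + 19) * (1 + 37) = 8 * 20 * 38 = 6080; answer 6080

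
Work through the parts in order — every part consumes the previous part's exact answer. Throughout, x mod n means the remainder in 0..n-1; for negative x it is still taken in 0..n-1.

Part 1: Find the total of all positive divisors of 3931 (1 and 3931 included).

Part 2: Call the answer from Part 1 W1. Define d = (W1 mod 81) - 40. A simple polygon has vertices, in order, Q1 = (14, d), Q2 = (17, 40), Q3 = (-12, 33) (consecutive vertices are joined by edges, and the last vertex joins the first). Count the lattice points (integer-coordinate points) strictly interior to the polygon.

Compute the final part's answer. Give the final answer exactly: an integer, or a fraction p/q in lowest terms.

510

Part 1: 3931 is prime, so its only divisors are 1 and 3931; sigma = 1 + 3931 = 3932; answer 3932
Part 2: W1 = 3932; d = 4; cross terms: (14*40 - 17*4)=492, (17*33 - -12*40)=1041, (-12*4 - 14*33)=-510; twice the area = |1023| = 1023; area = 1023/2; boundary points = 3 + 1 + 1 = 5; strictly interior points = area - boundary/2 + 1 = 510; answer 510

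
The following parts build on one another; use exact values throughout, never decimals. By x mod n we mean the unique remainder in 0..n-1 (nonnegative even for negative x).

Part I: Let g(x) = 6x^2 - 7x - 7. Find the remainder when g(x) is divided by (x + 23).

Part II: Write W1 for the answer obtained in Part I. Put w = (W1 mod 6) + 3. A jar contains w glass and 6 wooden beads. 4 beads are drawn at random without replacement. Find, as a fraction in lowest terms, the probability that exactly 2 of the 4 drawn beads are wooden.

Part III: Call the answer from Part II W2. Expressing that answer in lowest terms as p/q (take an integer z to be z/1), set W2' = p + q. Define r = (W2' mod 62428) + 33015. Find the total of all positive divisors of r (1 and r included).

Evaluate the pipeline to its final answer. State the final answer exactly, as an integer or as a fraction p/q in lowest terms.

33600

Part I: remainder = value at the root: 6*(-23)^2 - 7*(-23)^1 - 7 = (3174) + (161) + (-7) = 3328; answer 3328
Part II: W1 = 3328; w = 7; total draws C(13,4) = 715; favorable C(6,2)*C(7,2) = 315; P = 63/143; answer 63/143
Part III: W2 = 63/143; threaded value p + q = 206; r = 33221; 33221 = 139 * 239; sigma = (1 + 139) * (1 + 239) = 140 * 240 = 33600; answer 33600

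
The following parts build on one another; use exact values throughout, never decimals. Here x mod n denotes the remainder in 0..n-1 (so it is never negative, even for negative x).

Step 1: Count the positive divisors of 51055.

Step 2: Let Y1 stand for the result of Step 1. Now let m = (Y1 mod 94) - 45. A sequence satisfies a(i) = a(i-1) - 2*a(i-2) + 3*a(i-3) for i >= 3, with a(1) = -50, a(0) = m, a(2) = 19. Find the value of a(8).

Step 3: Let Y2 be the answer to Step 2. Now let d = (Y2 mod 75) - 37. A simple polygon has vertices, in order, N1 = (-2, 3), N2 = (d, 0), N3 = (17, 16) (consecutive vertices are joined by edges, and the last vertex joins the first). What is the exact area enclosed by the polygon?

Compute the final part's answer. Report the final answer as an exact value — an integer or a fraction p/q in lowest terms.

Step 1: 51055 = 5 * 10211; number of divisors = (1+1) * (1+1) = 4; answer 4
Step 2: Y1 = 4; m = -41; a(3) = 1*(19) - 2*(-50) + 3*(-41) = -4; iterating: a(3)=-4, a(4)=-192, a(5)=-127, a(6)=245, a(7)=-77, a(8)=-948; answer -948
Step 3: Y2 = -948; d = -10; cross terms: (-2*0 - -10*3)=30, (-10*16 - 17*0)=-160, (17*3 - -2*16)=83; twice the area = |-47| = 47; area = 47/2; answer 47/2

47/2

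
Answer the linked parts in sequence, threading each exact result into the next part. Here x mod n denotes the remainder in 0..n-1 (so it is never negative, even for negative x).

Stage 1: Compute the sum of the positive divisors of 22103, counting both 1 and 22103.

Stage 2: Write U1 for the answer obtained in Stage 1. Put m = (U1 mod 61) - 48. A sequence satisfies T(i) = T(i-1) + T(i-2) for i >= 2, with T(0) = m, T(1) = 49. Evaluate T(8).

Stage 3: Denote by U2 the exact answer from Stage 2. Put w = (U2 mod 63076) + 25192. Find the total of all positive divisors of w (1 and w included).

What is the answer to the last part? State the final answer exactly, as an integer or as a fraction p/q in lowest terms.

28168

Stage 1: 22103 = 23 * 31^2; sigma = (1 + 23) * (1 + 31 + 961) = 24 * 993 = 23832; answer 23832
Stage 2: U1 = 23832; m = -6; T(2) = 1*(49) + 1*(-6) = 43; iterating: T(2)=43, T(3)=92, T(4)=135, T(5)=227, T(6)=362, T(7)=589, T(8)=951; answer 951
Stage 3: U2 = 951; w = 26143; 26143 = 13 * 2011; sigma = (1 + 13) * (1 + 2011) = 14 * 2012 = 28168; answer 28168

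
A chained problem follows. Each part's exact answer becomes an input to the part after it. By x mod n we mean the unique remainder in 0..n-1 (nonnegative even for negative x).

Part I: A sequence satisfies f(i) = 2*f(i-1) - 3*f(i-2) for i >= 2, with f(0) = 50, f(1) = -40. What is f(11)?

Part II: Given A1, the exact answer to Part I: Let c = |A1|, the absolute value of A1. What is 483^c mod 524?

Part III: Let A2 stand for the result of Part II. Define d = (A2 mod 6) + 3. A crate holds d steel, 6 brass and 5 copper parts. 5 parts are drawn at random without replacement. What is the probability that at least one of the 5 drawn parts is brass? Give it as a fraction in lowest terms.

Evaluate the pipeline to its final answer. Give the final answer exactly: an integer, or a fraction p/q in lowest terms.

137/143

Part I: f(2) = 2*(-40) - 3*(50) = -230; iterating: f(2)=-230, f(3)=-340, f(4)=10, f(5)=1040, f(6)=2050, f(7)=980, f(8)=-4190, f(9)=-11320, f(10)=-10070, f(11)=13820; answer 13820
Part II: A1 = 13820; c = 13820; squarings mod 524: 483^1=483, 483^2=109, 483^4=353, 483^8=421, 483^16=129, 483^32=397, 483^64=409, 483^128=125, 483^256=429, 483^512=117, 483^1024=65, 483^2048=33, 483^4096=41, 483^8192=109; 483^13820 = 483^4 * 483^8 * 483^16 * 483^32 * 483^64 * 483^128 * 483^256 * 483^1024 * 483^4096 * 483^8192 = 505 (mod 524); answer 505
Part III: A2 = 505; d = 4; total draws C(15,5) = 3003; complement C(9,5) = 126; favorable 3003 - 126 = 2877; P = 137/143; answer 137/143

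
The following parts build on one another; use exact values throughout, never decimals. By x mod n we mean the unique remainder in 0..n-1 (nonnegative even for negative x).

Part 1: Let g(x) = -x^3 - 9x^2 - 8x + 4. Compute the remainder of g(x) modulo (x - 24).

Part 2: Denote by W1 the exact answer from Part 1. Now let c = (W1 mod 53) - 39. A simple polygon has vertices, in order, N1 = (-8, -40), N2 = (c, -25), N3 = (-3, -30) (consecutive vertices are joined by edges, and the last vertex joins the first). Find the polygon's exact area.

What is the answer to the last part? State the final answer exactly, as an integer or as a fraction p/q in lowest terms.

45/2

Part 1: remainder = value at the root: -1*(24)^3 - 9*(24)^2 - 8*(24)^1 + 4 = (-13824) + (-5184) + (-192) + (4) = -19196; answer -19196
Part 2: W1 = -19196; c = 4; cross terms: (-8*-25 - 4*-40)=360, (4*-30 - -3*-25)=-195, (-3*-40 - -8*-30)=-120; twice the area = |45| = 45; area = 45/2; answer 45/2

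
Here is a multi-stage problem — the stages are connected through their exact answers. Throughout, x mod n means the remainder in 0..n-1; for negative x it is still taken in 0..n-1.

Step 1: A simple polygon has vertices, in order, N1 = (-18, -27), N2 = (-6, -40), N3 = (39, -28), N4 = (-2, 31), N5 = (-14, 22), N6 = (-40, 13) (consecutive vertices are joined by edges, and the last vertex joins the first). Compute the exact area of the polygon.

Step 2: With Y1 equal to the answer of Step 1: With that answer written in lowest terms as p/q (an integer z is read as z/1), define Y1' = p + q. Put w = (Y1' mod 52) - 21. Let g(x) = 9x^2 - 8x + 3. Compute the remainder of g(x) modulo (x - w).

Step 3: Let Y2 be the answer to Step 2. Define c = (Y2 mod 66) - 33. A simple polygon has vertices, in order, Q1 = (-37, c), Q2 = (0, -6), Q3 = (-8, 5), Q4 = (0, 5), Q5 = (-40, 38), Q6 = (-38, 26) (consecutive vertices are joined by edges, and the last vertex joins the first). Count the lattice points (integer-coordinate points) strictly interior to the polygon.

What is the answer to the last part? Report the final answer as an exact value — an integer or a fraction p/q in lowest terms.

Step 1: cross terms: (-18*-40 - -6*-27)=558, (-6*-28 - 39*-40)=1728, (39*31 - -2*-28)=1153, (-2*22 - -14*31)=390, (-14*13 - -40*22)=698, (-40*-27 - -18*13)=1314; twice the area = |5841| = 5841; area = 5841/2; answer 5841/2
Step 2: Y1 = 5841/2; threaded value p + q = 5843; w = -2; remainder = value at the root: 9*(-2)^2 - 8*(-2)^1 + 3 = (36) + (16) + (3) = 55; answer 55
Step 3: Y2 = 55; c = 22; cross terms: (-37*-6 - 0*22)=222, (0*5 - -8*-6)=-48, (-8*5 - 0*5)=-40, (0*38 - -40*5)=200, (-40*26 - -38*38)=404, (-38*22 - -37*26)=126; twice the area = |864| = 864; area = 432; boundary points = 1 + 1 + 8 + 1 + 2 + 1 = 14; strictly interior points = area - boundary/2 + 1 = 426; answer 426

426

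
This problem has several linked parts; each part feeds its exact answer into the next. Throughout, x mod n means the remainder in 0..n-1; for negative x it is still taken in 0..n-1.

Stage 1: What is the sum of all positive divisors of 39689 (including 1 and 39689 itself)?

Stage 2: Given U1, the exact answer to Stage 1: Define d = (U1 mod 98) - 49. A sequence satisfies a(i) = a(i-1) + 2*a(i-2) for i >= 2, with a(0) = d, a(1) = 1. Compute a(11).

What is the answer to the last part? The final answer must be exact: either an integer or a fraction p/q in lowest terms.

5457

Stage 1: 39689 = 13 * 43 * 71; sigma = (1 + 13) * (1 + 43) * (1 + 71) = 14 * 44 * 72 = 44352; answer 44352
Stage 2: U1 = 44352; d = 7; a(2) = 1*(1) + 2*(7) = 15; iterating: a(2)=15, a(3)=17, a(4)=47, a(5)=81, a(6)=175, a(7)=337, a(8)=687, a(9)=1361, a(10)=2735, a(11)=5457; answer 5457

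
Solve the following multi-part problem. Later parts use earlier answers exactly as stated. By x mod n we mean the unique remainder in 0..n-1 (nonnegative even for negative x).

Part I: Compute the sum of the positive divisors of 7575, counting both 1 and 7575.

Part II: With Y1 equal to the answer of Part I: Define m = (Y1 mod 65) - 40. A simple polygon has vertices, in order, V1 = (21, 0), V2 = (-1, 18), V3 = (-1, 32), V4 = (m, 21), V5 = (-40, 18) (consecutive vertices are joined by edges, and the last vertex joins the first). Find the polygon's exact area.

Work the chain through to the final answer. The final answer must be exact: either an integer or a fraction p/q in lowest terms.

833/2

Part I: 7575 = 3 * 5^2 * 101; sigma = (1 + 3) * (1 + 5 + 25) * (1 + 101) = 4 * 31 * 102 = 12648; answer 12648
Part II: Y1 = 12648; m = -2; cross terms: (21*18 - -1*0)=378, (-1*32 - -1*18)=-14, (-1*21 - -2*32)=43, (-2*18 - -40*21)=804, (-40*0 - 21*18)=-378; twice the area = |833| = 833; area = 833/2; answer 833/2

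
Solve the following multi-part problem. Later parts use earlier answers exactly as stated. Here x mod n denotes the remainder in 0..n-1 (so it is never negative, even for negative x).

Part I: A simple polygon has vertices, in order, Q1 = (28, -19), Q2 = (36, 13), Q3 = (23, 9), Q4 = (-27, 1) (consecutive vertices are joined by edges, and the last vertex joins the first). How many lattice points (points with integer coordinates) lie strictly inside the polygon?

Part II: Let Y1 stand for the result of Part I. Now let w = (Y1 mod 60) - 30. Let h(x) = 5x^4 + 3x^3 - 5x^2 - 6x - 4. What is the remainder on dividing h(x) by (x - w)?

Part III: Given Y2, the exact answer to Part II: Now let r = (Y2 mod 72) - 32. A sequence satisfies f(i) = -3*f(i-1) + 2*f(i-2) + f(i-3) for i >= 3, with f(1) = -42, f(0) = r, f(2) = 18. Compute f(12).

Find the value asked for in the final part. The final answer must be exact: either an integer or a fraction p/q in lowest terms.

Part I: cross terms: (28*13 - 36*-19)=1048, (36*9 - 23*13)=25, (23*1 - -27*9)=266, (-27*-19 - 28*1)=485; twice the area = |1824| = 1824; area = 912; boundary points = 8 + 1 + 2 + 5 = 16; strictly interior points = area - boundary/2 + 1 = 905; answer 905
Part II: Y1 = 905; w = -25; remainder = value at the root: 5*(-25)^4 + 3*(-25)^3 - 5*(-25)^2 - 6*(-25)^1 - 4 = (1953125) + (-46875) + (-3125) + (150) + (-4) = 1903271; answer 1903271
Part III: Y2 = 1903271; r = -9; f(3) = -3*(18) + 2*(-42) + 1*(-9) = -147; iterating: f(3)=-147, f(4)=435, f(5)=-1581, f(6)=5466, f(7)=-19125, f(8)=66726, f(9)=-232962, f(10)=813213, f(11)=-2838837, f(12)=9909975; answer 9909975

9909975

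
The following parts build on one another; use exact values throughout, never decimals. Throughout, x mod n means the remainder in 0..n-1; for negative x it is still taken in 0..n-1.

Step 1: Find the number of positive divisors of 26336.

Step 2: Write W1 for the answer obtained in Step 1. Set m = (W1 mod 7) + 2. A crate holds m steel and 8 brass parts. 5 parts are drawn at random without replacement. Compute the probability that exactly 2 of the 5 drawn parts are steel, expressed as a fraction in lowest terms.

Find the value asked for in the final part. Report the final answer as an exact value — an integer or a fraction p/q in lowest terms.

56/143

Step 1: 26336 = 2^5 * 823; number of divisors = (5+1) * (1+1) = 12; answer 12
Step 2: W1 = 12; m = 7; total draws C(15,5) = 3003; favorable C(7,2)*C(8,3) = 1176; P = 56/143; answer 56/143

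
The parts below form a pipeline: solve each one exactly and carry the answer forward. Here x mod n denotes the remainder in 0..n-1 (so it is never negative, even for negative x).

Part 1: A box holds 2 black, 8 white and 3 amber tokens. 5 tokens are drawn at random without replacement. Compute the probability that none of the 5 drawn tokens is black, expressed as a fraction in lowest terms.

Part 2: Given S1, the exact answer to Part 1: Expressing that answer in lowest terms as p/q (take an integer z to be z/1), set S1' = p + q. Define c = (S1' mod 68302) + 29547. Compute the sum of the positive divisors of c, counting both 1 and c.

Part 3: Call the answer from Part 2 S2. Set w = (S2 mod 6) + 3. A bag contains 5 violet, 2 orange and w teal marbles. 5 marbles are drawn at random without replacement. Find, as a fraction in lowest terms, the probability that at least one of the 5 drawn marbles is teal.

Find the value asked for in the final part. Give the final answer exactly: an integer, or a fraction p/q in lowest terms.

Part 1: total draws C(13,5) = 1287; favorable C(11,5) = 462; P = 14/39; answer 14/39
Part 2: S1 = 14/39; threaded value p + q = 53; c = 29600; 29600 = 2^5 * 5^2 * 37; sigma = (1 + 2 + 4 + 8 + 16 + 32) * (1 + 5 + 25) * (1 + 37) = 63 * 31 * 38 = 74214; answer 74214
Part 3: S2 = 74214; w = 3; total draws C(10,5) = 252; complement C(7,5) = 21; favorable 252 - 21 = 231; P = 11/12; answer 11/12

11/12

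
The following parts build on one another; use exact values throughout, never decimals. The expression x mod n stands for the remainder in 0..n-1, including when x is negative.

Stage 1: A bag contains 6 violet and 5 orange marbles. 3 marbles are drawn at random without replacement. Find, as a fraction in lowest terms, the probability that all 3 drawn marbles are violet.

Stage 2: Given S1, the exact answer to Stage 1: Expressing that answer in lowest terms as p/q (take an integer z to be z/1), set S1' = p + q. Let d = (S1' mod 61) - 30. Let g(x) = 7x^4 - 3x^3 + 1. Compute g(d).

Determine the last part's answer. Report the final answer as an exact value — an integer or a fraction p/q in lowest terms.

15779

Stage 1: total draws C(11,3) = 165; favorable C(6,3) = 20; P = 4/33; answer 4/33
Stage 2: S1 = 4/33; threaded value p + q = 37; d = 7; 7*(7)^4 - 3*(7)^3 + 1 = (16807) + (-1029) + (1) = 15779; answer 15779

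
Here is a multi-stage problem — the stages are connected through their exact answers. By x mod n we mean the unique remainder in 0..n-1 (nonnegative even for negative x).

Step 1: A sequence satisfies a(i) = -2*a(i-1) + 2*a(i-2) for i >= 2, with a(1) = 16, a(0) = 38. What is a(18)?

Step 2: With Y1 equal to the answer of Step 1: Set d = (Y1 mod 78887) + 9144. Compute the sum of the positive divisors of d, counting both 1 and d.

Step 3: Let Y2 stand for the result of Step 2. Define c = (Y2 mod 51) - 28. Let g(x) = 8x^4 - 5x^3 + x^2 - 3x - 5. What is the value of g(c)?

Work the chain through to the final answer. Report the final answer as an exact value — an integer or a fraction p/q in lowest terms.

Step 1: a(2) = -2*(16) + 2*(38) = 44; iterating: a(2)=44, a(3)=-56, a(4)=200, a(5)=-512, a(6)=1424, a(7)=-3872, a(8)=10592, a(9)=-28928, a(10)=79040, a(11)=-215936, a(12)=589952, a(13)=-1611776, a(14)=4403456, a(15)=-12030464, a(16)=32867840, a(17)=-89796608, a(18)=245328896; answer 245328896
Step 2: Y1 = 245328896; d = 78357; 78357 = 3 * 26119; sigma = (1 + 3) * (1 + 26119) = 4 * 26120 = 104480; answer 104480
Step 3: Y2 = 104480; c = 4; 8*(4)^4 - 5*(4)^3 + 1*(4)^2 - 3*(4)^1 - 5 = (2048) + (-320) + (16) + (-12) + (-5) = 1727; answer 1727

1727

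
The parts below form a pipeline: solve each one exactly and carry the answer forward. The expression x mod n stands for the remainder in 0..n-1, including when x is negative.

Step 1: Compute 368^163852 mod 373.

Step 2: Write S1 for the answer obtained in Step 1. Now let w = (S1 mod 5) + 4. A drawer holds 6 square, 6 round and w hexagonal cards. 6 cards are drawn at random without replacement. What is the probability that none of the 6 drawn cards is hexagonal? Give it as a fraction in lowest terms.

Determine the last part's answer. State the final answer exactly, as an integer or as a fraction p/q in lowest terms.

Step 1: squarings mod 373: 368^1=368, 368^2=25, 368^4=252, 368^8=94, 368^16=257, 368^32=28, 368^64=38, 368^128=325, 368^256=66, 368^512=253, 368^1024=226, 368^2048=348, 368^4096=252, 368^8192=94, 368^16384=257, 368^32768=28, 368^65536=38, 368^131072=325; 368^163852 = 368^4 * 368^8 * 368^32768 * 368^131072 = 370 (mod 373); answer 370
Step 2: S1 = 370; w = 4; total draws C(16,6) = 8008; favorable C(12,6) = 924; P = 3/26; answer 3/26

3/26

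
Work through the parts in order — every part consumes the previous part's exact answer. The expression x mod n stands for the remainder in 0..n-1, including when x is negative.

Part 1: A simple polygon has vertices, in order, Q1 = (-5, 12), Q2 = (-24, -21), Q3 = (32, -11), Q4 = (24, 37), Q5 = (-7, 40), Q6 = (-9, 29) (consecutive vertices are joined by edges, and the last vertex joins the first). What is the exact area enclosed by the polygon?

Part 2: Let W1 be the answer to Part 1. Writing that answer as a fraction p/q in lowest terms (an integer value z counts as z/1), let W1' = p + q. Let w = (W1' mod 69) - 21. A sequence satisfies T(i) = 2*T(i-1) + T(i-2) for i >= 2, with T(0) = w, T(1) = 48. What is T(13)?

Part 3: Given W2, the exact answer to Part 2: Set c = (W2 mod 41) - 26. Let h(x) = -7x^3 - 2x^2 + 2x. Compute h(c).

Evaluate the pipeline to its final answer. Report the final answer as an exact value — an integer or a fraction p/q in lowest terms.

73524

Part 1: cross terms: (-5*-21 - -24*12)=393, (-24*-11 - 32*-21)=936, (32*37 - 24*-11)=1448, (24*40 - -7*37)=1219, (-7*29 - -9*40)=157, (-9*12 - -5*29)=37; twice the area = |4190| = 4190; area = 2095; answer 2095
Part 2: W1 = 2095; threaded value p + q = 2096; w = 5; T(2) = 2*(48) + 1*(5) = 101; iterating: T(2)=101, T(3)=250, T(4)=601, T(5)=1452, T(6)=3505, T(7)=8462, T(8)=20429, T(9)=49320, T(10)=119069, T(11)=287458, T(12)=693985, T(13)=1675428; answer 1675428
Part 3: W2 = 1675428; c = -22; -7*(-22)^3 - 2*(-22)^2 + 2*(-22)^1 = (74536) + (-968) + (-44) = 73524; answer 73524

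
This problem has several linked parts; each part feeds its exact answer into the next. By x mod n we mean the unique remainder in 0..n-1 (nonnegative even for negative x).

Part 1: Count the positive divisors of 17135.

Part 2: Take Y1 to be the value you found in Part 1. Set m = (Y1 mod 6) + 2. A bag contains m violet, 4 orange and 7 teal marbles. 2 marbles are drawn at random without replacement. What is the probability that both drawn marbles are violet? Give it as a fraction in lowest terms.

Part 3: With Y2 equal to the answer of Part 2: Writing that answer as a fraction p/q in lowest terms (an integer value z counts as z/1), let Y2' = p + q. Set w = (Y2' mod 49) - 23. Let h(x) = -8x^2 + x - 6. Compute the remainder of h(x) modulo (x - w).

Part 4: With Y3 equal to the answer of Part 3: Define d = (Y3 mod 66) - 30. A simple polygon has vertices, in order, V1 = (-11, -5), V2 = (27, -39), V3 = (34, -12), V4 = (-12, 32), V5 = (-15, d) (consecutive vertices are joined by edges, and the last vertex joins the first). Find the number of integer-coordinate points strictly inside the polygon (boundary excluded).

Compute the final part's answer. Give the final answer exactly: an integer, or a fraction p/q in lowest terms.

1533

Part 1: 17135 = 5 * 23 * 149; number of divisors = (1+1) * (1+1) * (1+1) = 8; answer 8
Part 2: Y1 = 8; m = 4; total draws C(15,2) = 105; favorable C(4,2) = 6; P = 2/35; answer 2/35
Part 3: Y2 = 2/35; threaded value p + q = 37; w = 14; remainder = value at the root: -8*(14)^2 + 1*(14)^1 - 6 = (-1568) + (14) + (-6) = -1560; answer -1560
Part 4: Y3 = -1560; d = -6; cross terms: (-11*-39 - 27*-5)=564, (27*-12 - 34*-39)=1002, (34*32 - -12*-12)=944, (-12*-6 - -15*32)=552, (-15*-5 - -11*-6)=9; twice the area = |3071| = 3071; area = 3071/2; boundary points = 2 + 1 + 2 + 1 + 1 = 7; strictly interior points = area - boundary/2 + 1 = 1533; answer 1533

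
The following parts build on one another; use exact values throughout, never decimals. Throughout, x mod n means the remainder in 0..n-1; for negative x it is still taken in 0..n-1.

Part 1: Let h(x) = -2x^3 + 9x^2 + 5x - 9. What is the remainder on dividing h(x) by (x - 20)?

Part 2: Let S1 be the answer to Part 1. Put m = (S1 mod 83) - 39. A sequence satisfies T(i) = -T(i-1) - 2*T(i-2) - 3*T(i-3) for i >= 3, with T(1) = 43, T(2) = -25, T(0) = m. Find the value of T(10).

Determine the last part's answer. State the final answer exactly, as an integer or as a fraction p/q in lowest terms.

836

Part 1: remainder = value at the root: -2*(20)^3 + 9*(20)^2 + 5*(20)^1 - 9 = (-16000) + (3600) + (100) + (-9) = -12309; answer -12309
Part 2: S1 = -12309; m = 19; T(3) = -1*(-25) - 2*(43) - 3*(19) = -118; iterating: T(3)=-118, T(4)=39, T(5)=272, T(6)=4, T(7)=-665, T(8)=-159, T(9)=1477, T(10)=836; answer 836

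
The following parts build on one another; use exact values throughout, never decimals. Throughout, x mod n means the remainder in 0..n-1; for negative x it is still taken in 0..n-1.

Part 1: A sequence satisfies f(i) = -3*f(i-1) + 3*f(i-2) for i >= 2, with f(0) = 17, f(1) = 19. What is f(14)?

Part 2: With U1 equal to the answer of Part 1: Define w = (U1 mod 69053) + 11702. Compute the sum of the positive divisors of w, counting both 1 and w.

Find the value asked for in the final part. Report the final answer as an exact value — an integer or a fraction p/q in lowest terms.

48816

Part 1: f(2) = -3*(19) + 3*(17) = -6; iterating: f(2)=-6, f(3)=75, f(4)=-243, f(5)=954, f(6)=-3591, f(7)=13635, f(8)=-51678, f(9)=195939, f(10)=-742851, f(11)=2816370, f(12)=-10677663, f(13)=40482099, f(14)=-153479286; answer -153479286
Part 2: U1 = -153479286; w = 37235; 37235 = 5 * 11 * 677; sigma = (1 + 5) * (1 + 11) * (1 + 677) = 6 * 12 * 678 = 48816; answer 48816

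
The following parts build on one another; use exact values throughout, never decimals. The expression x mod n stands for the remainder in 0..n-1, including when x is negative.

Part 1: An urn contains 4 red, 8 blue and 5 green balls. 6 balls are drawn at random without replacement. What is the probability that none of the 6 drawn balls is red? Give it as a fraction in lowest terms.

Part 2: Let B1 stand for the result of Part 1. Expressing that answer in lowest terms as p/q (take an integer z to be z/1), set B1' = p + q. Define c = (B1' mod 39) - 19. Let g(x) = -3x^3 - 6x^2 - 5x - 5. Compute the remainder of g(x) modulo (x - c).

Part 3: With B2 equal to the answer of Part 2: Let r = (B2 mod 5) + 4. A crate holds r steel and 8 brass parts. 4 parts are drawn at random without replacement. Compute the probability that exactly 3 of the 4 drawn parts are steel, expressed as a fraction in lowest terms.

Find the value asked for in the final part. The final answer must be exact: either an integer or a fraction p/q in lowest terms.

Part 1: total draws C(17,6) = 12376; favorable C(13,6) = 1716; P = 33/238; answer 33/238
Part 2: B1 = 33/238; threaded value p + q = 271; c = 18; remainder = value at the root: -3*(18)^3 - 6*(18)^2 - 5*(18)^1 - 5 = (-17496) + (-1944) + (-90) + (-5) = -19535; answer -19535
Part 3: B2 = -19535; r = 4; total draws C(12,4) = 495; favorable C(4,3)*C(8,1) = 32; P = 32/495; answer 32/495

32/495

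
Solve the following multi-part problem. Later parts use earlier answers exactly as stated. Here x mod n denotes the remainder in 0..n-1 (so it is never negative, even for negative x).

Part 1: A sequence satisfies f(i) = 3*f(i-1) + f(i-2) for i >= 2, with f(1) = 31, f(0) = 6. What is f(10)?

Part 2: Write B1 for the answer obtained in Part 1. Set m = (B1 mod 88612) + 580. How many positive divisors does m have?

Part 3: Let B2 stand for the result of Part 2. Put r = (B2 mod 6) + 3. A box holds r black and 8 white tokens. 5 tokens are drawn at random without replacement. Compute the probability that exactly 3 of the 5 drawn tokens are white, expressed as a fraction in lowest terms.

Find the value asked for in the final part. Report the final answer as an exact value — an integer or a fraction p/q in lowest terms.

Part 1: f(2) = 3*(31) + 1*(6) = 99; iterating: f(2)=99, f(3)=328, f(4)=1083, f(5)=3577, f(6)=11814, f(7)=39019, f(8)=128871, f(9)=425632, f(10)=1405767; answer 1405767
Part 2: B1 = 1405767; m = 77167; 77167 is prime, so its only divisors are 1 and 77167; count = 2; answer 2
Part 3: B2 = 2; r = 5; total draws C(13,5) = 1287; favorable C(8,3)*C(5,2) = 560; P = 560/1287; answer 560/1287

560/1287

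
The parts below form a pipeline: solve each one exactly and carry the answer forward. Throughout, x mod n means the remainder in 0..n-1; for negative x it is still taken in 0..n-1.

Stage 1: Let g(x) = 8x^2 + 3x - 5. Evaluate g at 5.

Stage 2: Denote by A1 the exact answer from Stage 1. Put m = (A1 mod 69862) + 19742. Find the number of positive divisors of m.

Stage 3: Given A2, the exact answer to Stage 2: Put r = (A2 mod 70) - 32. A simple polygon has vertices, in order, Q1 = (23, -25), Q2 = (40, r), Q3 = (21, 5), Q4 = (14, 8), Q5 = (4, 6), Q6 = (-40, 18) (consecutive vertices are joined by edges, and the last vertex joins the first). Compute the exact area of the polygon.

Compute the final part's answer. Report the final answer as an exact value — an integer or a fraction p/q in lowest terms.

Stage 1: 8*(5)^2 + 3*(5)^1 - 5 = (200) + (15) + (-5) = 210; answer 210
Stage 2: A1 = 210; m = 19952; 19952 = 2^4 * 29 * 43; number of divisors = (4+1) * (1+1) * (1+1) = 20; answer 20
Stage 3: A2 = 20; r = -12; cross terms: (23*-12 - 40*-25)=724, (40*5 - 21*-12)=452, (21*8 - 14*5)=98, (14*6 - 4*8)=52, (4*18 - -40*6)=312, (-40*-25 - 23*18)=586; twice the area = |2224| = 2224; area = 1112; answer 1112

1112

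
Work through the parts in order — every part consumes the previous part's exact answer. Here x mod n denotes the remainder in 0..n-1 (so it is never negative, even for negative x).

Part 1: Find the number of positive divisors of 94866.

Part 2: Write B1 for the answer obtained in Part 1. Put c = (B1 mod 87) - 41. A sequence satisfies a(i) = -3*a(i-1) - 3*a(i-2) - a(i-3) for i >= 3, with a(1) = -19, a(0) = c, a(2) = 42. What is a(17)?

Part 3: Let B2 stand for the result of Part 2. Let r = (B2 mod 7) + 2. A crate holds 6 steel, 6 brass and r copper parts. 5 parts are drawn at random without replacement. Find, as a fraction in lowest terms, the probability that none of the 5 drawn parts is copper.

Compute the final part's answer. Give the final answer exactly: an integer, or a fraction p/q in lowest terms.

Part 1: 94866 = 2 * 3 * 97 * 163; number of divisors = (1+1) * (1+1) * (1+1) * (1+1) = 16; answer 16
Part 2: B1 = 16; c = -25; a(3) = -3*(42) - 3*(-19) - 1*(-25) = -44; iterating: a(3)=-44, a(4)=25, a(5)=15, a(6)=-76, a(7)=158, a(8)=-261, a(9)=385, a(10)=-530, a(11)=696, a(12)=-883, a(13)=1091, a(14)=-1320, a(15)=1570, a(16)=-1841, a(17)=2133; answer 2133
Part 3: B2 = 2133; r = 7; total draws C(19,5) = 11628; favorable C(12,5) = 792; P = 22/323; answer 22/323

22/323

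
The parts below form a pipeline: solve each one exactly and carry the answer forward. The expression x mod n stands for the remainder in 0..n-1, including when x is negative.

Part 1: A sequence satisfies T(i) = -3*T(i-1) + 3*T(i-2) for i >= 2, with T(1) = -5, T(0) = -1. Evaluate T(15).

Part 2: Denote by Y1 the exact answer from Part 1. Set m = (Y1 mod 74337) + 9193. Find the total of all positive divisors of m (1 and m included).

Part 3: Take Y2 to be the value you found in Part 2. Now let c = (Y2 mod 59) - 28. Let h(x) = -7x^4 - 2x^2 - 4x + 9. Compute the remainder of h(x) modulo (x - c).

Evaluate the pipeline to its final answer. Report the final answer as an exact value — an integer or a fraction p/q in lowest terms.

Part 1: T(2) = -3*(-5) + 3*(-1) = 12; iterating: T(2)=12, T(3)=-51, T(4)=189, T(5)=-720, T(6)=2727, T(7)=-10341, T(8)=39204, T(9)=-148635, T(10)=563517, T(11)=-2136456, T(12)=8099919, T(13)=-30709125, T(14)=116427132, T(15)=-441408771; answer -441408771
Part 2: Y1 = -441408771; m = 13528; 13528 = 2^3 * 19 * 89; sigma = (1 + 2 + 4 + 8) * (1 + 19) * (1 + 89) = 15 * 20 * 90 = 27000; answer 27000
Part 3: Y2 = 27000; c = 9; remainder = value at the root: -7*(9)^4 - 2*(9)^2 - 4*(9)^1 + 9 = (-45927) + (-162) + (-36) + (9) = -46116; answer -46116

-46116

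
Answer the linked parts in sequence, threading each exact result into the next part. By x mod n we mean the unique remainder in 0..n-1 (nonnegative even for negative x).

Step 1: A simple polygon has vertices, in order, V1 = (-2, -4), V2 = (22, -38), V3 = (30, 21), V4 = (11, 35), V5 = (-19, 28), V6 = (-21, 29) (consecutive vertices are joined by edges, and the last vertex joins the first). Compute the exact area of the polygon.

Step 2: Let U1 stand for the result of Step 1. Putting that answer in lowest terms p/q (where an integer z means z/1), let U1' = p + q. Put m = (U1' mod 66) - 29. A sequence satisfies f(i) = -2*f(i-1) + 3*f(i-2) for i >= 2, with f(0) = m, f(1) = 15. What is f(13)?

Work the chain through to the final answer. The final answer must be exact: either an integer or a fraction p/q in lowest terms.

398595

Step 1: cross terms: (-2*-38 - 22*-4)=164, (22*21 - 30*-38)=1602, (30*35 - 11*21)=819, (11*28 - -19*35)=973, (-19*29 - -21*28)=37, (-21*-4 - -2*29)=142; twice the area = |3737| = 3737; area = 3737/2; answer 3737/2
Step 2: U1 = 3737/2; threaded value p + q = 3739; m = 14; f(2) = -2*(15) + 3*(14) = 12; iterating: f(2)=12, f(3)=21, f(4)=-6, f(5)=75, f(6)=-168, f(7)=561, f(8)=-1626, f(9)=4935, f(10)=-14748, f(11)=44301, f(12)=-132846, f(13)=398595; answer 398595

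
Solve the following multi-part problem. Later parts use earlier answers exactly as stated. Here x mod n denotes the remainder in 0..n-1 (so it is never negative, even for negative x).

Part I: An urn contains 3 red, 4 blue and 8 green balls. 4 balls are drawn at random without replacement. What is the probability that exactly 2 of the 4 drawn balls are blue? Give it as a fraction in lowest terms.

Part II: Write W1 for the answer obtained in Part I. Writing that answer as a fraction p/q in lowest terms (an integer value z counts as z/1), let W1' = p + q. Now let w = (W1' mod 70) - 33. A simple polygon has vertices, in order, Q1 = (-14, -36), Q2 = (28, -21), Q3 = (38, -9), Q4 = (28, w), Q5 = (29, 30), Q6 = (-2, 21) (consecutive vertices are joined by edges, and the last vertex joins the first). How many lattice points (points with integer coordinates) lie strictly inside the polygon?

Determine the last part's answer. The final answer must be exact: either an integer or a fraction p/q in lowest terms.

Part I: total draws C(15,4) = 1365; favorable C(4,2)*C(11,2) = 330; P = 22/91; answer 22/91
Part II: W1 = 22/91; threaded value p + q = 113; w = 10; cross terms: (-14*-21 - 28*-36)=1302, (28*-9 - 38*-21)=546, (38*10 - 28*-9)=632, (28*30 - 29*10)=550, (29*21 - -2*30)=669, (-2*-36 - -14*21)=366; twice the area = |4065| = 4065; area = 4065/2; boundary points = 3 + 2 + 1 + 1 + 1 + 3 = 11; strictly interior points = area - boundary/2 + 1 = 2028; answer 2028

2028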